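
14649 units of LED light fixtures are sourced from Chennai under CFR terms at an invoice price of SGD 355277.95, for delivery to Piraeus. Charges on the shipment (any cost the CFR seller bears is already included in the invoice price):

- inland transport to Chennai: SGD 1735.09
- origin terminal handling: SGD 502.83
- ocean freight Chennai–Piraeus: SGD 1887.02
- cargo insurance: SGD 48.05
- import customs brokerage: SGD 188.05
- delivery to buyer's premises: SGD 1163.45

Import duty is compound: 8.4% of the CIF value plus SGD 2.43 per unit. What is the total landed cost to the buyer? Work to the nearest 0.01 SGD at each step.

Total landed cost: SGD 422121.95

CFR: the seller pays costs through ocean freight to the destination port, but not insurance.
Already in the invoice (seller's account under CFR): inland to port, origin terminal, freight — exclude.
CIF value = CFR price + insurance = 355277.95 + 48.05 = 355326.00
Ad valorem component: 355326.00 × 8.4% = 29847.38
Specific component: 14649 × 2.43 = 35597.07
Import duty = 29847.38 + 35597.07 = 65444.45
Buyer bears: insurance 48.05 + brokerage 188.05 + delivery 1163.45 + duty 65444.45 = 66844.00
Landed cost = invoice 355277.95 + 66844.00 = 422121.95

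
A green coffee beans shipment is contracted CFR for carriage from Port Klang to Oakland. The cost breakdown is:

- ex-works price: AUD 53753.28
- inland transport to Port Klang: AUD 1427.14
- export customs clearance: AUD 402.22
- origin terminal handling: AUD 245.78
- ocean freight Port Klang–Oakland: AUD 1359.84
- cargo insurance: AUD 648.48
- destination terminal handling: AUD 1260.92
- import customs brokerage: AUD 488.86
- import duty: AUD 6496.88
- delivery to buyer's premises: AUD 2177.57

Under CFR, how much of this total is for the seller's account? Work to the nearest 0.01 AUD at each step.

CFR: the seller pays costs through ocean freight to the destination port, but not insurance.
Seller's account: goods 53753.28 + inland to port 1427.14 + export clearance 402.22 + origin terminal 245.78 + freight 1359.84 = 57188.26
Buyer's account: insurance 648.48 + destination terminal 1260.92 + brokerage 488.86 + duty 6496.88 + delivery 2177.57 = 11072.71

Seller's account: AUD 57188.26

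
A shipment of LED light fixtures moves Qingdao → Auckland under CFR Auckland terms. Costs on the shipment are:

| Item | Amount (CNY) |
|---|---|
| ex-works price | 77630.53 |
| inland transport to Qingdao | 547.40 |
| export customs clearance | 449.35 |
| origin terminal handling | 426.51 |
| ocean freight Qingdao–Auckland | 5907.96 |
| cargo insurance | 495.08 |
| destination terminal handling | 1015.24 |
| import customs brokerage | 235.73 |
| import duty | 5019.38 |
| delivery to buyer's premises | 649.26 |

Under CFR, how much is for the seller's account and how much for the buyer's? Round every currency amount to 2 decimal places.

CFR: the seller pays costs through ocean freight to the destination port, but not insurance.
Seller's account: goods 77630.53 + inland to port 547.40 + export clearance 449.35 + origin terminal 426.51 + freight 5907.96 = 84961.75
Buyer's account: insurance 495.08 + destination terminal 1015.24 + brokerage 235.73 + duty 5019.38 + delivery 649.26 = 7414.69

Seller: CNY 84961.75; buyer: CNY 7414.69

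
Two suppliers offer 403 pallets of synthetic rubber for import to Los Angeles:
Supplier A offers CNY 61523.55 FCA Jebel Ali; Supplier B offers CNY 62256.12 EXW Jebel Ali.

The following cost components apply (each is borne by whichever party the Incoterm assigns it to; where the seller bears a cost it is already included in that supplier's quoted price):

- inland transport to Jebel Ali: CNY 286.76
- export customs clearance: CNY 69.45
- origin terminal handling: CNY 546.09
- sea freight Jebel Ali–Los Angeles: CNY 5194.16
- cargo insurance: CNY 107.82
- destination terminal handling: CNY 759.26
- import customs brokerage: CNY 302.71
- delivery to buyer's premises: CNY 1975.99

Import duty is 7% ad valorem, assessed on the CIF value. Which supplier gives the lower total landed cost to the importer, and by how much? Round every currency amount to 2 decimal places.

Supplier A is cheaper by CNY 1165.00

Supplier A (FCA):
CIF value = FCA price + origin terminal + freight + insurance = 61523.55 + 546.09 + 5194.16 + 107.82 = 67371.62
Import duty = 67371.62 × 7% = 4716.01
Buyer bears (A): 546.09 + 5194.16 + 107.82 + 759.26 + 302.71 + 1975.99 = 8886.03
Landed cost (A) = invoice 61523.55 + 8886.03 + duty 4716.01 = 75125.59
Supplier B (EXW):
CIF value = EXW price + inland to port + export clearance + origin terminal + freight + insurance = 62256.12 + 286.76 + 69.45 + 546.09 + 5194.16 + 107.82 = 68460.40
Import duty = 68460.40 × 7% = 4792.23
Buyer bears (B): 286.76 + 69.45 + 546.09 + 5194.16 + 107.82 + 759.26 + 302.71 + 1975.99 = 9242.24
Landed cost (B) = invoice 62256.12 + 9242.24 + duty 4792.23 = 76290.59
Difference = |75125.59 − 76290.59| = 1165.00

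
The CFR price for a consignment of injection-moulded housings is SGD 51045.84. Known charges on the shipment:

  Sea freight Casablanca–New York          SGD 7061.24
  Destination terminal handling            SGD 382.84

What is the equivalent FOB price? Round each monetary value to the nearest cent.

Not relevant to the conversion: destination terminal — on the buyer under both terms; not part of either seller's price.
From CFR to FOB, the seller no longer bears: freight.
FOB price = 51045.84 − 7061.24 = 43984.60

FOB price: SGD 43984.60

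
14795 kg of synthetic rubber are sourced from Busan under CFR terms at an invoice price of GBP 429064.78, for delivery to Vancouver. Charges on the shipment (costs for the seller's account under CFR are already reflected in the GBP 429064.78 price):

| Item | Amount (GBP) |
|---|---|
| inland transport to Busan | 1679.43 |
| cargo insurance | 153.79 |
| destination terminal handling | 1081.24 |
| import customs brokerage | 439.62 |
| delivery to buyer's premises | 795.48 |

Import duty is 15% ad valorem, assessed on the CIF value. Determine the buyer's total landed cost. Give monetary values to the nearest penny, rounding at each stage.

Total landed cost: GBP 495917.70

CFR: the seller pays costs through ocean freight to the destination port, but not insurance.
Already in the invoice (seller's account under CFR): inland to port — exclude.
CIF value = CFR price + insurance = 429064.78 + 153.79 = 429218.57
Import duty = 429218.57 × 15% = 64382.79
Buyer bears: insurance 153.79 + destination terminal 1081.24 + brokerage 439.62 + delivery 795.48 + duty 64382.79 = 66852.92
Landed cost = invoice 429064.78 + 66852.92 = 495917.70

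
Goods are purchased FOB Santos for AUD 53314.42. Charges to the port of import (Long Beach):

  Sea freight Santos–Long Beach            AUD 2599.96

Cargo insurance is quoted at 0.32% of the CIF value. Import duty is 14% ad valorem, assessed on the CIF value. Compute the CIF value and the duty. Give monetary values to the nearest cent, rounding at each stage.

CIF value: AUD 56093.88; import duty: AUD 7853.14

Let C be the CIF value. C = FOB price + freight + 0.32% × C
C − 0.32% × C = 53314.42 + 2599.96
0.9968 × C = 55914.38
C = 55914.38 / 0.9968 = 56093.88
Insurance premium = 0.32% × 56093.88 = 179.50
Import duty = 56093.88 × 14% = 7853.14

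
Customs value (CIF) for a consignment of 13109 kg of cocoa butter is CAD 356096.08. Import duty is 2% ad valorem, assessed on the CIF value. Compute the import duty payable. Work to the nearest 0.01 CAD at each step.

Import duty: CAD 7121.92

Import duty = 356096.08 × 2% = 7121.92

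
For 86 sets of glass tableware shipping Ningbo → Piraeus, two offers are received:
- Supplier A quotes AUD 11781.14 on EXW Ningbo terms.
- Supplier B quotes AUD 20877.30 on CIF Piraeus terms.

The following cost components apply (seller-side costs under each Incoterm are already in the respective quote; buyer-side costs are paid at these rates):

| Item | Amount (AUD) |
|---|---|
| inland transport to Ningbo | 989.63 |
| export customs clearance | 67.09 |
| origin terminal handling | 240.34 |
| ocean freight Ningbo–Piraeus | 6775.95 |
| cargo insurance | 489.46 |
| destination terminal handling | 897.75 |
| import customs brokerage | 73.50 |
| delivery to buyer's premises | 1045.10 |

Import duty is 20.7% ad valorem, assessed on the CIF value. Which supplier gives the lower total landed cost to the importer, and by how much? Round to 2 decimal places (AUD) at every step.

Supplier A is cheaper by AUD 644.16

Supplier A (EXW):
CIF value = EXW price + inland to port + export clearance + origin terminal + freight + insurance = 11781.14 + 989.63 + 67.09 + 240.34 + 6775.95 + 489.46 = 20343.61
Import duty = 20343.61 × 20.7% = 4211.13
Buyer bears (A): 989.63 + 67.09 + 240.34 + 6775.95 + 489.46 + 897.75 + 73.50 + 1045.10 = 10578.82
Landed cost (A) = invoice 11781.14 + 10578.82 + duty 4211.13 = 26571.09
Supplier B (CIF):
The CIF price already equals the CIF value: 20877.30
Import duty = 20877.30 × 20.7% = 4321.60
Buyer bears (B): 897.75 + 73.50 + 1045.10 = 2016.35
Landed cost (B) = invoice 20877.30 + 2016.35 + duty 4321.60 = 27215.25
Difference = |26571.09 − 27215.25| = 644.16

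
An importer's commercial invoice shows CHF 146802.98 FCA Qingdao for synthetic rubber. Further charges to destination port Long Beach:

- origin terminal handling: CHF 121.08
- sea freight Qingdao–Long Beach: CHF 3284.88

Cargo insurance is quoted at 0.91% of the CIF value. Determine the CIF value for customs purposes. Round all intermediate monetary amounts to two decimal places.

CIF value: CHF 151588.39

Let C be the CIF value. C = FCA price + pre-shipment costs + freight + 0.91% × C
C − 0.91% × C = 146802.98 + 121.08 + 3284.88
0.9909 × C = 150208.94
C = 150208.94 / 0.9909 = 151588.39
Insurance premium = 0.91% × 151588.39 = 1379.45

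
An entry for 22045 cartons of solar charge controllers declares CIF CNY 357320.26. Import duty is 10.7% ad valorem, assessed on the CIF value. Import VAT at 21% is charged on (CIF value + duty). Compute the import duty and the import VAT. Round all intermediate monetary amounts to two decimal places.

Import duty: CNY 38233.27; import VAT: CNY 83066.24

Import duty = 357320.26 × 10.7% = 38233.27
VAT base = CIF + duty = 357320.26 + 38233.27 = 395553.53
Import VAT = 395553.53 × 21% = 83066.24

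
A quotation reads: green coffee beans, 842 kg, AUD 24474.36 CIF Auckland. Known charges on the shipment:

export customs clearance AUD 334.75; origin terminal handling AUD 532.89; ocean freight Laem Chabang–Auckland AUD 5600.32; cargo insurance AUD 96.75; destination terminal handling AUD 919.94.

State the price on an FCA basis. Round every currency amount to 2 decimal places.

FCA price: AUD 18244.40

Not relevant to the conversion: export clearance — on the seller under both CIF and FCA; already in the CIF price and stays in the FCA price. destination terminal — on the buyer under both terms; not part of either seller's price.
From CIF to FCA, the seller no longer bears: origin terminal, freight, insurance.
FCA price = 24474.36 − 532.89 − 5600.32 − 96.75 = 18244.40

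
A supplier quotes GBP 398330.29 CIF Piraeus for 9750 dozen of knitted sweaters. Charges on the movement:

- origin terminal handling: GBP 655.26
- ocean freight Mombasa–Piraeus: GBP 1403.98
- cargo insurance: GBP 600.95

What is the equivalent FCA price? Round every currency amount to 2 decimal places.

FCA price: GBP 395670.10

From CIF to FCA, the seller no longer bears: origin terminal, freight, insurance.
FCA price = 398330.29 − 655.26 − 1403.98 − 600.95 = 395670.10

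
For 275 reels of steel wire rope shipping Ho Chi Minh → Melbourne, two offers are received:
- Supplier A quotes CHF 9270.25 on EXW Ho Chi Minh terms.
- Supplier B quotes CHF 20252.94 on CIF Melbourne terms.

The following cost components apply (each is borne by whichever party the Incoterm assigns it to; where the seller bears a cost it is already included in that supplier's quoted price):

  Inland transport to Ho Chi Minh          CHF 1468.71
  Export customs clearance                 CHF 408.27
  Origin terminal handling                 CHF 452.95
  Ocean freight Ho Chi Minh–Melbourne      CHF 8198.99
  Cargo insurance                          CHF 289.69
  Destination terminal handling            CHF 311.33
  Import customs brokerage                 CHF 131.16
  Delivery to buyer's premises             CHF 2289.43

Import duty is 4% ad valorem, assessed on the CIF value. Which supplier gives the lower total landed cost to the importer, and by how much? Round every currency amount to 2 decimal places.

Supplier A is cheaper by CHF 170.65

Supplier A (EXW):
CIF value = EXW price + inland to port + export clearance + origin terminal + freight + insurance = 9270.25 + 1468.71 + 408.27 + 452.95 + 8198.99 + 289.69 = 20088.86
Import duty = 20088.86 × 4% = 803.55
Buyer bears (A): 1468.71 + 408.27 + 452.95 + 8198.99 + 289.69 + 311.33 + 131.16 + 2289.43 = 13550.53
Landed cost (A) = invoice 9270.25 + 13550.53 + duty 803.55 = 23624.33
Supplier B (CIF):
The CIF price already equals the CIF value: 20252.94
Import duty = 20252.94 × 4% = 810.12
Buyer bears (B): 311.33 + 131.16 + 2289.43 = 2731.92
Landed cost (B) = invoice 20252.94 + 2731.92 + duty 810.12 = 23794.98
Difference = |23624.33 − 23794.98| = 170.65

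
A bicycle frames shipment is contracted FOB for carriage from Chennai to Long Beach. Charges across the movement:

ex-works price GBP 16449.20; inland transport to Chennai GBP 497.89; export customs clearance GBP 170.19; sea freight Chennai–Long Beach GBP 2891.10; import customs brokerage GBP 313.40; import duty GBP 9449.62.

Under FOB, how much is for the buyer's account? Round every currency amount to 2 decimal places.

FOB: the seller bears costs until goods are on board at the origin port; the buyer bears freight, insurance and all costs thereafter.
Seller's account: goods 16449.20 + inland to port 497.89 + export clearance 170.19 = 17117.28
Buyer's account: freight 2891.10 + brokerage 313.40 + duty 9449.62 = 12654.12

Buyer's account: GBP 12654.12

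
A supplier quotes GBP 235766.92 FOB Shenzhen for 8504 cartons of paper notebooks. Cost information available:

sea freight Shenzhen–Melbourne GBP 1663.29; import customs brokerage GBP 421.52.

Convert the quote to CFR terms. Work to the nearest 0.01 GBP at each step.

CFR price: GBP 237430.21

Not relevant to the conversion: brokerage — on the buyer under both terms; not part of either seller's price.
From FOB to CFR, the seller additionally bears: freight.
CFR price = 235766.92 + 1663.29 = 237430.21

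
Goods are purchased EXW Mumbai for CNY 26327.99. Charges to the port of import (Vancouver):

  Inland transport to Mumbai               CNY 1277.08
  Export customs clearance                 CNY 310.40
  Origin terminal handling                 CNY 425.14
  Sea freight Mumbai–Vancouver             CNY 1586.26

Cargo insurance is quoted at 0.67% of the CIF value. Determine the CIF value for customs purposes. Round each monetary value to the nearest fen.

CIF value: CNY 30128.73

Let C be the CIF value. C = EXW price + pre-shipment costs + freight + 0.67% × C
C − 0.67% × C = 26327.99 + 1277.08 + 310.40 + 425.14 + 1586.26
0.9933 × C = 29926.87
C = 29926.87 / 0.9933 = 30128.73
Insurance premium = 0.67% × 30128.73 = 201.86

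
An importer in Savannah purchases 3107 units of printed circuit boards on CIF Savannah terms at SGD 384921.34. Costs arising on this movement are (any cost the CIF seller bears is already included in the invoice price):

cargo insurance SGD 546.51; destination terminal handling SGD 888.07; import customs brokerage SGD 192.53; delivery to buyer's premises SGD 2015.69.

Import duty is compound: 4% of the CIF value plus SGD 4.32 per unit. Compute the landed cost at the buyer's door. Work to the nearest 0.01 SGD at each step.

CIF: the seller pays costs through ocean freight and marine insurance to the destination port.
Already in the invoice (seller's account under CIF): insurance — exclude.
The CIF price already equals the CIF value: 384921.34
Ad valorem component: 384921.34 × 4% = 15396.85
Specific component: 3107 × 4.32 = 13422.24
Import duty = 15396.85 + 13422.24 = 28819.09
Buyer bears: destination terminal 888.07 + brokerage 192.53 + delivery 2015.69 + duty 28819.09 = 31915.38
Landed cost = invoice 384921.34 + 31915.38 = 416836.72

Total landed cost: SGD 416836.72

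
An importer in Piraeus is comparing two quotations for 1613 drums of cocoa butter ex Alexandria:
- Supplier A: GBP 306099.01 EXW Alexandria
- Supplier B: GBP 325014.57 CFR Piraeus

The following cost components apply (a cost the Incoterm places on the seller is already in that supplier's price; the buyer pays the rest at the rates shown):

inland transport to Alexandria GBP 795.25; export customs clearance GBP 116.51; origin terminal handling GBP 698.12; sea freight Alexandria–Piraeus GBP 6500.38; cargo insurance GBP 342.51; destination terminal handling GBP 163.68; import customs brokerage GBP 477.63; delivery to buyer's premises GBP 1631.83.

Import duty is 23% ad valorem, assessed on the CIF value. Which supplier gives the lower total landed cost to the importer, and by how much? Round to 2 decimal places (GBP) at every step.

Supplier A (EXW):
CIF value = EXW price + inland to port + export clearance + origin terminal + freight + insurance = 306099.01 + 795.25 + 116.51 + 698.12 + 6500.38 + 342.51 = 314551.78
Import duty = 314551.78 × 23% = 72346.91
Buyer bears (A): 795.25 + 116.51 + 698.12 + 6500.38 + 342.51 + 163.68 + 477.63 + 1631.83 = 10725.91
Landed cost (A) = invoice 306099.01 + 10725.91 + duty 72346.91 = 389171.83
Supplier B (CFR):
CIF value = CFR price + insurance = 325014.57 + 342.51 = 325357.08
Import duty = 325357.08 × 23% = 74832.13
Buyer bears (B): 342.51 + 163.68 + 477.63 + 1631.83 = 2615.65
Landed cost (B) = invoice 325014.57 + 2615.65 + duty 74832.13 = 402462.35
Difference = |389171.83 − 402462.35| = 13290.52

Supplier A is cheaper by GBP 13290.52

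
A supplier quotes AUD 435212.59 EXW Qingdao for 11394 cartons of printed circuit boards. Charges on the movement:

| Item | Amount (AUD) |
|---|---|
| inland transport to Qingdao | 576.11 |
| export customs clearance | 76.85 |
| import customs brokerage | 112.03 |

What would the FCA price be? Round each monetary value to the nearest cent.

FCA price: AUD 435865.55

Not relevant to the conversion: brokerage — on the buyer under both terms; not part of either seller's price.
From EXW to FCA, the seller additionally bears: inland to port, export clearance.
FCA price = 435212.59 + 576.11 + 76.85 = 435865.55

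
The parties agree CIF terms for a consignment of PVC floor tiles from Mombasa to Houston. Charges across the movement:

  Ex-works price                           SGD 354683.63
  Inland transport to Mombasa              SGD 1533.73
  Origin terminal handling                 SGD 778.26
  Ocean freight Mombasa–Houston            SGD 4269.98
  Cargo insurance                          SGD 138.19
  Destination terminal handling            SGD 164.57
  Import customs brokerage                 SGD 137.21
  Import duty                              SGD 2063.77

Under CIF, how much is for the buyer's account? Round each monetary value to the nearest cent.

Buyer's account: SGD 2365.55

CIF: the seller pays costs through ocean freight and marine insurance to the destination port.
Seller's account: goods 354683.63 + inland to port 1533.73 + origin terminal 778.26 + freight 4269.98 + insurance 138.19 = 361403.79
Buyer's account: destination terminal 164.57 + brokerage 137.21 + duty 2063.77 = 2365.55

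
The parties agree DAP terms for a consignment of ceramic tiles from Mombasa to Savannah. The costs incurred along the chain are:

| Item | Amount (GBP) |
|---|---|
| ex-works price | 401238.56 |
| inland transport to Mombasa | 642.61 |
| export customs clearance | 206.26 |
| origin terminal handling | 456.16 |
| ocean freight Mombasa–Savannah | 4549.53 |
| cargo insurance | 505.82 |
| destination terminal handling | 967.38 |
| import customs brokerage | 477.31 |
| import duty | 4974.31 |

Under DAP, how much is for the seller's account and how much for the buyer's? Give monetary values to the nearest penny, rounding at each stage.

Seller: GBP 408566.32; buyer: GBP 5451.62

DAP: the seller bears all costs to the named destination except import duty and clearance.
Seller's account: goods 401238.56 + inland to port 642.61 + export clearance 206.26 + origin terminal 456.16 + freight 4549.53 + insurance 505.82 + destination terminal 967.38 = 408566.32
Buyer's account: brokerage 477.31 + duty 4974.31 = 5451.62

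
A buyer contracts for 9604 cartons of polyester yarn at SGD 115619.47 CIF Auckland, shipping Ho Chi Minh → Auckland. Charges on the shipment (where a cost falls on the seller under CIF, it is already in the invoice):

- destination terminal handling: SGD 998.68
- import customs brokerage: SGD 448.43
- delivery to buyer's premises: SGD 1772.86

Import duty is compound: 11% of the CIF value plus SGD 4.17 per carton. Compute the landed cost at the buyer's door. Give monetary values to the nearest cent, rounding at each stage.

CIF: the seller pays costs through ocean freight and marine insurance to the destination port.
The CIF price already equals the CIF value: 115619.47
Ad valorem component: 115619.47 × 11% = 12718.14
Specific component: 9604 × 4.17 = 40048.68
Import duty = 12718.14 + 40048.68 = 52766.82
Buyer bears: destination terminal 998.68 + brokerage 448.43 + delivery 1772.86 + duty 52766.82 = 55986.79
Landed cost = invoice 115619.47 + 55986.79 = 171606.26

Total landed cost: SGD 171606.26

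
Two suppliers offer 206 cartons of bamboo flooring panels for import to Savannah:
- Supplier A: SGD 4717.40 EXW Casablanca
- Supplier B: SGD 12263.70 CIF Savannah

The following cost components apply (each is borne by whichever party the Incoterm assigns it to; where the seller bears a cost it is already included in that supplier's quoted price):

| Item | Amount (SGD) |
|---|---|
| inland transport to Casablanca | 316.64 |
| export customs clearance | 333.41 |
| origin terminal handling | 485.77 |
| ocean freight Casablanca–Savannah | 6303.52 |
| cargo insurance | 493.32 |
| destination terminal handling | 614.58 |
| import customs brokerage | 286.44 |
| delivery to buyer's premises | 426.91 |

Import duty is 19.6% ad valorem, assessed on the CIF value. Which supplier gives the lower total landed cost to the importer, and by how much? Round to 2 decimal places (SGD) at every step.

Supplier B is cheaper by SGD 462.08

Supplier A (EXW):
CIF value = EXW price + inland to port + export clearance + origin terminal + freight + insurance = 4717.40 + 316.64 + 333.41 + 485.77 + 6303.52 + 493.32 = 12650.06
Import duty = 12650.06 × 19.6% = 2479.41
Buyer bears (A): 316.64 + 333.41 + 485.77 + 6303.52 + 493.32 + 614.58 + 286.44 + 426.91 = 9260.59
Landed cost (A) = invoice 4717.40 + 9260.59 + duty 2479.41 = 16457.40
Supplier B (CIF):
The CIF price already equals the CIF value: 12263.70
Import duty = 12263.70 × 19.6% = 2403.69
Buyer bears (B): 614.58 + 286.44 + 426.91 = 1327.93
Landed cost (B) = invoice 12263.70 + 1327.93 + duty 2403.69 = 15995.32
Difference = |16457.40 − 15995.32| = 462.08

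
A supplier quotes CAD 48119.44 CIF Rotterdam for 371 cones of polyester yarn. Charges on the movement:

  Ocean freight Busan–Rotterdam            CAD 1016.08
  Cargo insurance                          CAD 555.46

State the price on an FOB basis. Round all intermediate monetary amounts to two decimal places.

FOB price: CAD 46547.90

From CIF to FOB, the seller no longer bears: freight, insurance.
FOB price = 48119.44 − 1016.08 − 555.46 = 46547.90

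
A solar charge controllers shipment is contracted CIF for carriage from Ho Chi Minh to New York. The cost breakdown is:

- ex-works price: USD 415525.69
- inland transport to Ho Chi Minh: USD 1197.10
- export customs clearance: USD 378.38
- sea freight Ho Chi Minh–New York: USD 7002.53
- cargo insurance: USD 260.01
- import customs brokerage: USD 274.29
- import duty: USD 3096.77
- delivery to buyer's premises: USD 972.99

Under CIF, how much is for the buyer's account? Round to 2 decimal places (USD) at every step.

CIF: the seller pays costs through ocean freight and marine insurance to the destination port.
Seller's account: goods 415525.69 + inland to port 1197.10 + export clearance 378.38 + freight 7002.53 + insurance 260.01 = 424363.71
Buyer's account: brokerage 274.29 + duty 3096.77 + delivery 972.99 = 4344.05

Buyer's account: USD 4344.05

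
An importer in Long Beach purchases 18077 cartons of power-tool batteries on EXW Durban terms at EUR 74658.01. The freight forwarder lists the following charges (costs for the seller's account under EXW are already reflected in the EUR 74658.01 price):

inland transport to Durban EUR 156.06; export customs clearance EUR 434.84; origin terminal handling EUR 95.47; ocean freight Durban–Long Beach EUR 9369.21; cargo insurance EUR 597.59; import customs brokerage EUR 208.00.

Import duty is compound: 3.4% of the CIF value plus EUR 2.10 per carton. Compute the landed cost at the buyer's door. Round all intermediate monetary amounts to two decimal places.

Total landed cost: EUR 126381.46

EXW: the seller makes goods available at their premises; the buyer bears all onward costs.
CIF value = EXW price + inland to port + export clearance + origin terminal + freight + insurance = 74658.01 + 156.06 + 434.84 + 95.47 + 9369.21 + 597.59 = 85311.18
Ad valorem component: 85311.18 × 3.4% = 2900.58
Specific component: 18077 × 2.10 = 37961.70
Import duty = 2900.58 + 37961.70 = 40862.28
Buyer bears: inland to port 156.06 + export clearance 434.84 + origin terminal 95.47 + freight 9369.21 + insurance 597.59 + brokerage 208.00 + duty 40862.28 = 51723.45
Landed cost = invoice 74658.01 + 51723.45 = 126381.46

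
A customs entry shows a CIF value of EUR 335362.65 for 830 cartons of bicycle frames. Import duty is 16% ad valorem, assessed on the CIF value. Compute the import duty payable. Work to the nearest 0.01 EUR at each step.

Import duty: EUR 53658.02

Import duty = 335362.65 × 16% = 53658.02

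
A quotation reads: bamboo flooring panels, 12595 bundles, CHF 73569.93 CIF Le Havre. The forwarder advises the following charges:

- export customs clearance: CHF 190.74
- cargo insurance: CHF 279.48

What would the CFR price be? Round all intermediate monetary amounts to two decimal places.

CFR price: CHF 73290.45

Not relevant to the conversion: export clearance — on the seller under both CIF and CFR; already in the CIF price and stays in the CFR price.
From CIF to CFR, the seller no longer bears: insurance.
CFR price = 73569.93 − 279.48 = 73290.45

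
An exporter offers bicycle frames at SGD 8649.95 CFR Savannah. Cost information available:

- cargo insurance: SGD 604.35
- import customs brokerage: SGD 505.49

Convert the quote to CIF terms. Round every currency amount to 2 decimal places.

CIF price: SGD 9254.30

Not relevant to the conversion: brokerage — on the buyer under both terms; not part of either seller's price.
From CFR to CIF, the seller additionally bears: insurance.
CIF price = 8649.95 + 604.35 = 9254.30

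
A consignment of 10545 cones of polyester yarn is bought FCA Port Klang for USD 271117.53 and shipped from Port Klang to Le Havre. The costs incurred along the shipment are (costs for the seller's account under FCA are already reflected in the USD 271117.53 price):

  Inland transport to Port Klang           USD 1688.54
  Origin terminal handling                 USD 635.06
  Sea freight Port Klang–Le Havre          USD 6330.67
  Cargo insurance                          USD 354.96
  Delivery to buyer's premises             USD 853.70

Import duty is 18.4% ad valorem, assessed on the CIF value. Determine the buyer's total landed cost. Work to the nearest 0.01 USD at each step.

Total landed cost: USD 330524.55

FCA: the seller delivers export-cleared goods to the carrier; the buyer bears costs from that point.
Already in the invoice (seller's account under FCA): inland to port — exclude.
CIF value = FCA price + origin terminal + freight + insurance = 271117.53 + 635.06 + 6330.67 + 354.96 = 278438.22
Import duty = 278438.22 × 18.4% = 51232.63
Buyer bears: origin terminal 635.06 + freight 6330.67 + insurance 354.96 + delivery 853.70 + duty 51232.63 = 59407.02
Landed cost = invoice 271117.53 + 59407.02 = 330524.55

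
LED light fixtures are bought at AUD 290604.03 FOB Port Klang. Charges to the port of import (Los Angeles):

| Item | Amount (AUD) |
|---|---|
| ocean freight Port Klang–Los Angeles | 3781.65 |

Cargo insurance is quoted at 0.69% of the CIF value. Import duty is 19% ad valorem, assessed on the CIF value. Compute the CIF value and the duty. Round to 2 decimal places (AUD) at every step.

Let C be the CIF value. C = FOB price + freight + 0.69% × C
C − 0.69% × C = 290604.03 + 3781.65
0.9931 × C = 294385.68
C = 294385.68 / 0.9931 = 296431.05
Insurance premium = 0.69% × 296431.05 = 2045.37
Import duty = 296431.05 × 19% = 56321.90

CIF value: AUD 296431.05; import duty: AUD 56321.90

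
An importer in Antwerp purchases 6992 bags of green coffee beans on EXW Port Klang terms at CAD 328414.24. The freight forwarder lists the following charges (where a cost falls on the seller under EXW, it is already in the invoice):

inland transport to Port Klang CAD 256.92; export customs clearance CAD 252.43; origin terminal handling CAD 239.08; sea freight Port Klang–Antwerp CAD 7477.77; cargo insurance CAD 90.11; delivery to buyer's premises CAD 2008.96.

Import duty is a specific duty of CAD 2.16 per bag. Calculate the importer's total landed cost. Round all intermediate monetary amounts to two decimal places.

EXW: the seller makes goods available at their premises; the buyer bears all onward costs.
CIF value = EXW price + inland to port + export clearance + origin terminal + freight + insurance = 328414.24 + 256.92 + 252.43 + 239.08 + 7477.77 + 90.11 = 336730.55
Import duty = 6992 × 2.16 = 15102.72
Buyer bears: inland to port 256.92 + export clearance 252.43 + origin terminal 239.08 + freight 7477.77 + insurance 90.11 + delivery 2008.96 + duty 15102.72 = 25427.99
Landed cost = invoice 328414.24 + 25427.99 = 353842.23

Total landed cost: CAD 353842.23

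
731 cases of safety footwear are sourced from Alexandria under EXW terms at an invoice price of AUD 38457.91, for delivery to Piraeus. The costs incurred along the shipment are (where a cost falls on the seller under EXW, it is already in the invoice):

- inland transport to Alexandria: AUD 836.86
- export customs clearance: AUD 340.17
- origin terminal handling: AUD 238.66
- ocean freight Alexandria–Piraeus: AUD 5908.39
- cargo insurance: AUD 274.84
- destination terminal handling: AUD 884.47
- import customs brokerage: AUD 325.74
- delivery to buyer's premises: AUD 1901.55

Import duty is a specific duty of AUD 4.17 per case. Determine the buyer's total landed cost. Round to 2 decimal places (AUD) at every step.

Total landed cost: AUD 52216.86

EXW: the seller makes goods available at their premises; the buyer bears all onward costs.
CIF value = EXW price + inland to port + export clearance + origin terminal + freight + insurance = 38457.91 + 836.86 + 340.17 + 238.66 + 5908.39 + 274.84 = 46056.83
Import duty = 731 × 4.17 = 3048.27
Buyer bears: inland to port 836.86 + export clearance 340.17 + origin terminal 238.66 + freight 5908.39 + insurance 274.84 + destination terminal 884.47 + brokerage 325.74 + delivery 1901.55 + duty 3048.27 = 13758.95
Landed cost = invoice 38457.91 + 13758.95 = 52216.86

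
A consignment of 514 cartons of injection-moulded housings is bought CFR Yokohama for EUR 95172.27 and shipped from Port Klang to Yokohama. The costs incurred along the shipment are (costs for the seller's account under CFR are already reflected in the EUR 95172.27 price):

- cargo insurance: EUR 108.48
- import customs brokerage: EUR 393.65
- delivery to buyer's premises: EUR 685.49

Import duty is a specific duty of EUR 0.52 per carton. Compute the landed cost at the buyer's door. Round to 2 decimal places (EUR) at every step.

Total landed cost: EUR 96627.17

CFR: the seller pays costs through ocean freight to the destination port, but not insurance.
CIF value = CFR price + insurance = 95172.27 + 108.48 = 95280.75
Import duty = 514 × 0.52 = 267.28
Buyer bears: insurance 108.48 + brokerage 393.65 + delivery 685.49 + duty 267.28 = 1454.90
Landed cost = invoice 95172.27 + 1454.90 = 96627.17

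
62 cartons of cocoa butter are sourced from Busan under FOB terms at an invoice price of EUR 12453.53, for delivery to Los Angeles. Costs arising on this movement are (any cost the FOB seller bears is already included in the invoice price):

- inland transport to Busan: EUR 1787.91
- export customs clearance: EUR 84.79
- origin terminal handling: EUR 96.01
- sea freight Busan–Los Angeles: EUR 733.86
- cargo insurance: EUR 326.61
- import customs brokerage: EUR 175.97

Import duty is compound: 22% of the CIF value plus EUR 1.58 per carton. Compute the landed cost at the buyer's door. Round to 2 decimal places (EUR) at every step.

FOB: the seller bears costs until goods are on board at the origin port; the buyer bears freight, insurance and all costs thereafter.
Already in the invoice (seller's account under FOB): inland to port, export clearance, origin terminal — exclude.
CIF value = FOB price + freight + insurance = 12453.53 + 733.86 + 326.61 = 13514.00
Ad valorem component: 13514.00 × 22% = 2973.08
Specific component: 62 × 1.58 = 97.96
Import duty = 2973.08 + 97.96 = 3071.04
Buyer bears: freight 733.86 + insurance 326.61 + brokerage 175.97 + duty 3071.04 = 4307.48
Landed cost = invoice 12453.53 + 4307.48 = 16761.01

Total landed cost: EUR 16761.01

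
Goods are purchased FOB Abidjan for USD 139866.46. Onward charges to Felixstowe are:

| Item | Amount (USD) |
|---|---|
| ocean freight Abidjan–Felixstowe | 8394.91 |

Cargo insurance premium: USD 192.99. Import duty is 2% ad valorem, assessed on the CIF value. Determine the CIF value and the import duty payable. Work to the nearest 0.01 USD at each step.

CIF = FOB price + freight + insurance
CIF = 139866.46 + 8394.91 + 192.99 = 148454.36
Import duty = 148454.36 × 2% = 2969.09

CIF value: USD 148454.36; import duty: USD 2969.09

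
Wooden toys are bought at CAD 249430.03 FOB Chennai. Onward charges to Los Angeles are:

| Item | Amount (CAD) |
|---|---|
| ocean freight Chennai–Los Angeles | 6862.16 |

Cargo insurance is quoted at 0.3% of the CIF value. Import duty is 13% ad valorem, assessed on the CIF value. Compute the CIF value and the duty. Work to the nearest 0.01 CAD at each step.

Let C be the CIF value. C = FOB price + freight + 0.3% × C
C − 0.3% × C = 249430.03 + 6862.16
0.997 × C = 256292.19
C = 256292.19 / 0.997 = 257063.38
Insurance premium = 0.3% × 257063.38 = 771.19
Import duty = 257063.38 × 13% = 33418.24

CIF value: CAD 257063.38; import duty: CAD 33418.24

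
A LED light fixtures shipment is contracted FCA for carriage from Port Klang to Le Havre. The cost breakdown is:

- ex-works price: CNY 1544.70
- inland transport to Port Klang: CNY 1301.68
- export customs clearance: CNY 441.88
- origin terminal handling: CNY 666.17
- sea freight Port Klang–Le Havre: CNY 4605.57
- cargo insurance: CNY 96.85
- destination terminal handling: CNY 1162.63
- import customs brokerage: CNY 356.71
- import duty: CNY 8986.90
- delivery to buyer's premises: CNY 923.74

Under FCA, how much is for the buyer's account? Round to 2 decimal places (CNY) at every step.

FCA: the seller delivers export-cleared goods to the carrier; the buyer bears costs from that point.
Seller's account: goods 1544.70 + inland to port 1301.68 + export clearance 441.88 = 3288.26
Buyer's account: origin terminal 666.17 + freight 4605.57 + insurance 96.85 + destination terminal 1162.63 + brokerage 356.71 + duty 8986.90 + delivery 923.74 = 16798.57

Buyer's account: CNY 16798.57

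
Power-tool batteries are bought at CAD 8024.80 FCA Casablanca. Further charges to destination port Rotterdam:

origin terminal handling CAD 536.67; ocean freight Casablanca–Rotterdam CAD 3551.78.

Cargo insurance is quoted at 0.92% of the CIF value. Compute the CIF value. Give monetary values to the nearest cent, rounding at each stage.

Let C be the CIF value. C = FCA price + pre-shipment costs + freight + 0.92% × C
C − 0.92% × C = 8024.80 + 536.67 + 3551.78
0.9908 × C = 12113.25
C = 12113.25 / 0.9908 = 12225.73
Insurance premium = 0.92% × 12225.73 = 112.48

CIF value: CAD 12225.73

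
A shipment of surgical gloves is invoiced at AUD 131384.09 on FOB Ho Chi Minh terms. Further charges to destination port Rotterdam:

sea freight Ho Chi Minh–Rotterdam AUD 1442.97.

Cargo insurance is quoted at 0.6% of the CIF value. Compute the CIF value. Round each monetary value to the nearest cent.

Let C be the CIF value. C = FOB price + freight + 0.6% × C
C − 0.6% × C = 131384.09 + 1442.97
0.994 × C = 132827.06
C = 132827.06 / 0.994 = 133628.83
Insurance premium = 0.6% × 133628.83 = 801.77

CIF value: AUD 133628.83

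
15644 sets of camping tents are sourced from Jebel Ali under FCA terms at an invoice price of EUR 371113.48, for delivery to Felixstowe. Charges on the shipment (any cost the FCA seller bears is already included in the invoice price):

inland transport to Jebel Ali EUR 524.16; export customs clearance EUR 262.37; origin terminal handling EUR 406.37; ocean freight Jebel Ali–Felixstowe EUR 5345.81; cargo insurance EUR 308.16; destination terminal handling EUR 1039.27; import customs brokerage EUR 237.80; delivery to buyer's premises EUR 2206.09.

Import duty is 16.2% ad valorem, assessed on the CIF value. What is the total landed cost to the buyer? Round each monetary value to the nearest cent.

FCA: the seller delivers export-cleared goods to the carrier; the buyer bears costs from that point.
Already in the invoice (seller's account under FCA): inland to port, export clearance — exclude.
CIF value = FCA price + origin terminal + freight + insurance = 371113.48 + 406.37 + 5345.81 + 308.16 = 377173.82
Import duty = 377173.82 × 16.2% = 61102.16
Buyer bears: origin terminal 406.37 + freight 5345.81 + insurance 308.16 + destination terminal 1039.27 + brokerage 237.80 + delivery 2206.09 + duty 61102.16 = 70645.66
Landed cost = invoice 371113.48 + 70645.66 = 441759.14

Total landed cost: EUR 441759.14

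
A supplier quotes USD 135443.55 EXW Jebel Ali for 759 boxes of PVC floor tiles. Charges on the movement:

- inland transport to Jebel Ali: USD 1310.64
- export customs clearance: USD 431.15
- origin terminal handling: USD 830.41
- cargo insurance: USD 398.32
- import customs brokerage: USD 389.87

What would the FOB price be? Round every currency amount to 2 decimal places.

FOB price: USD 138015.75

Not relevant to the conversion: insurance, brokerage — on the buyer under both terms; not part of either seller's price.
From EXW to FOB, the seller additionally bears: inland to port, export clearance, origin terminal.
FOB price = 135443.55 + 1310.64 + 431.15 + 830.41 = 138015.75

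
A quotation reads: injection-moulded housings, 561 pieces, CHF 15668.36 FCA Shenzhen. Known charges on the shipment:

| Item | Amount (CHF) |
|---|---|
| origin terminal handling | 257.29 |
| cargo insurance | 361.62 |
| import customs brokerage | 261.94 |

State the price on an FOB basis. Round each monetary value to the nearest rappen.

FOB price: CHF 15925.65

Not relevant to the conversion: insurance, brokerage — on the buyer under both terms; not part of either seller's price.
From FCA to FOB, the seller additionally bears: origin terminal.
FOB price = 15668.36 + 257.29 = 15925.65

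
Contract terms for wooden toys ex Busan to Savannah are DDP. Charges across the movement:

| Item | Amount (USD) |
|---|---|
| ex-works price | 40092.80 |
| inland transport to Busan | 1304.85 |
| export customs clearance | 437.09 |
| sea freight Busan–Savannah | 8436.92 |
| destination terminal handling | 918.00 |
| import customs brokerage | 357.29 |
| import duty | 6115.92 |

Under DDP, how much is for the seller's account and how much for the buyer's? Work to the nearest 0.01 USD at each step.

DDP: the seller bears all costs including import duty.
Seller's account: goods 40092.80 + inland to port 1304.85 + export clearance 437.09 + freight 8436.92 + destination terminal 918.00 + brokerage 357.29 + duty 6115.92 = 57662.87
Buyer's account: 0.00

Seller: USD 57662.87; buyer: USD 0.00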